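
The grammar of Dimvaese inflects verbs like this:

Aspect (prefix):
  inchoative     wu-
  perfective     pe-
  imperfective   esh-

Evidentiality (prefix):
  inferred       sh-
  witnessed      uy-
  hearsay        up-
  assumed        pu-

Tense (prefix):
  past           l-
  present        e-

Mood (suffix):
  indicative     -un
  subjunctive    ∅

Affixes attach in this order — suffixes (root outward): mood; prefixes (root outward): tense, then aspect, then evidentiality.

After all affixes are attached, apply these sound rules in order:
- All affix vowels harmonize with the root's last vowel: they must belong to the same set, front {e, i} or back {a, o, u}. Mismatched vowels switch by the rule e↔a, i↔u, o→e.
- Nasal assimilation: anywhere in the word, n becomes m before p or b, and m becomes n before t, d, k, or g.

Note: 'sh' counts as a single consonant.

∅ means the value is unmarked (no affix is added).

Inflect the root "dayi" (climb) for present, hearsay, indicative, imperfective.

ipeshedayiin

Attach tense present e- → edayi.
Attach mood indicative -un → edayiun.
Attach aspect imperfective esh- → eshedayiun.
Attach evidentiality hearsay up- → upeshedayiun.
Apply vowel harmony: upeshedayiun → ipeshedayiin.
Nasal assimilation: no change.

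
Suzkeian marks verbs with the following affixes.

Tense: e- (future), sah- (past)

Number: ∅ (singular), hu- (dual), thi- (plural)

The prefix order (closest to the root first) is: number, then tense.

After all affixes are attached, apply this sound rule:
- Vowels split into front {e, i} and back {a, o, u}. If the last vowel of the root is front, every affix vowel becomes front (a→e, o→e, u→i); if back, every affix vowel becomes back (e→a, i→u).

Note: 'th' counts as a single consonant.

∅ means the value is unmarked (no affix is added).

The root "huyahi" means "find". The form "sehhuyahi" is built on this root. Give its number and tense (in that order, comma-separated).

singular, past

Segment: sah-huyahi.
number: ∅ → singular.
tense: sah- → past.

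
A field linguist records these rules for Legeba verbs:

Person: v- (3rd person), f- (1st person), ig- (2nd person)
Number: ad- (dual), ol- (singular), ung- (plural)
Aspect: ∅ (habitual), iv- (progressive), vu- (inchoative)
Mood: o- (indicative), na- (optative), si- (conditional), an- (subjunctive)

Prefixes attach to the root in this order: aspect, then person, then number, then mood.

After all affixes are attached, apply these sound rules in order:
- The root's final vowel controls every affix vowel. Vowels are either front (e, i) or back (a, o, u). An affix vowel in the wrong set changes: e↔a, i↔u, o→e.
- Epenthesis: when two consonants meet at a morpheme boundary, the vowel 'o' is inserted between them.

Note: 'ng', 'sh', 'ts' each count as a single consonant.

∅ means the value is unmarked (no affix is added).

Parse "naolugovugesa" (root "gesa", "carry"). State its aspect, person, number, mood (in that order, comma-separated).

Segment: na-ol-ig-vu-gesa.
aspect: vu- → inchoative.
person: ig- → 2nd person.
number: ol- → singular.
mood: na- → optative.

inchoative, 2nd person, singular, optative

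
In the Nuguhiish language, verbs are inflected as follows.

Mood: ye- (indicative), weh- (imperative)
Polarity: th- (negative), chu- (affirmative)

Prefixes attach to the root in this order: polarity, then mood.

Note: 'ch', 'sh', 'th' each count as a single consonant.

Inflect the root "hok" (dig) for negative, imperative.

Attach polarity negative th- → thhok.
Attach mood imperative weh- → wehthhok.

wehthhok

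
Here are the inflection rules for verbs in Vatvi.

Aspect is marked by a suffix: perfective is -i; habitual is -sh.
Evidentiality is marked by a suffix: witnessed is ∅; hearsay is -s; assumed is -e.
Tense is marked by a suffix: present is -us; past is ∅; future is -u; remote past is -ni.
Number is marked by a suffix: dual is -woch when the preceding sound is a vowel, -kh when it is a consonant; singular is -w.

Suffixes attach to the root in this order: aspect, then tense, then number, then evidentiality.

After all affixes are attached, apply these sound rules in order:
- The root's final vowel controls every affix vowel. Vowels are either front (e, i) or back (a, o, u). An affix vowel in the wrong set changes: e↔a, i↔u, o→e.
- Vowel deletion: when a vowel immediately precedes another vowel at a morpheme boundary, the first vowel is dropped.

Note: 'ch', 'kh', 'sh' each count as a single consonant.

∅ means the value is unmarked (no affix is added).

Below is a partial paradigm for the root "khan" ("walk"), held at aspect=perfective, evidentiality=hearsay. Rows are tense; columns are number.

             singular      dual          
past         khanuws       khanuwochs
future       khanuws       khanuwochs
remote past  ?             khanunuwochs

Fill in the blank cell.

Attach aspect perfective -i → khani.
Attach tense remote past -ni → khanini.
Attach number singular -w → khaniniw.
Attach evidentiality hearsay -s → khaniniws.
Apply vowel harmony: khaniniws → khanunuws.
Vowel deletion: no change.

khanunuws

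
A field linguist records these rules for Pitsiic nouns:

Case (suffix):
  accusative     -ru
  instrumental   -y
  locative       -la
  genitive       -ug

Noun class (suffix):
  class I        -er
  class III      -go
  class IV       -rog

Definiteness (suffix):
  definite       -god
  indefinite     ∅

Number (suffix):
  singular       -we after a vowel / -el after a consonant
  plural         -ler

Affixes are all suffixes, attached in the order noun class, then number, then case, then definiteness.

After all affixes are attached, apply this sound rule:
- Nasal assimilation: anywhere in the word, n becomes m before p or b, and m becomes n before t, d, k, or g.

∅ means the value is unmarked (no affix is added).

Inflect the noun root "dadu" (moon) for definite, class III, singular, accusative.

dadugowerugod

Attach noun class class III -go → dadugo.
Attach number singular -we (after vowel 'o') → dadugowe.
Attach case accusative -ru → dadugoweru.
Attach definiteness definite -god → dadugowerugod.
Nasal assimilation: no change.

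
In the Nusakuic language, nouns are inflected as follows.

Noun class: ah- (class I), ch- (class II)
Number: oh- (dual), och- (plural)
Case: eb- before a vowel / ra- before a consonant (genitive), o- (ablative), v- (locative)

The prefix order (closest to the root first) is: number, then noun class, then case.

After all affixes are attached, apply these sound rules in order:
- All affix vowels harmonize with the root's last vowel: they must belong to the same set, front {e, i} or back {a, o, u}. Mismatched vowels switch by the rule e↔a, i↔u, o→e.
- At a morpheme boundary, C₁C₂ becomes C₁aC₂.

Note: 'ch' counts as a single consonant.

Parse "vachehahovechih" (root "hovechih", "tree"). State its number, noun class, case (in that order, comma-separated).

dual, class II, locative

Segment: v-ch-oh-hovechih.
number: oh- → dual.
noun class: ch- → class II.
case: v- → locative.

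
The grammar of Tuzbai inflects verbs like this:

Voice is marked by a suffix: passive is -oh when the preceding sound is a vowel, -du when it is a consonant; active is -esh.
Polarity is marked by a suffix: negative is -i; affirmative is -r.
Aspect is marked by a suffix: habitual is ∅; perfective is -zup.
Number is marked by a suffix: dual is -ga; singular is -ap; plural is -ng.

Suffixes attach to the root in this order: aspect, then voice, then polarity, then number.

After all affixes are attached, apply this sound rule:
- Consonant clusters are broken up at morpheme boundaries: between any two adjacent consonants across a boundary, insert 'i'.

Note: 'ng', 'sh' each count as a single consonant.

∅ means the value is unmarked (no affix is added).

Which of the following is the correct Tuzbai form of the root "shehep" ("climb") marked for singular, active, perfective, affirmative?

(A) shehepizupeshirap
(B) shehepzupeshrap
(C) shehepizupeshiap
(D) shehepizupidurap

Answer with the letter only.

A

Attach aspect perfective -zup → shehepzup.
Attach voice active -esh → shehepzupesh.
Attach polarity affirmative -r → shehepzupeshr.
Attach number singular -ap → shehepzupeshrap.
Apply epenthesis: shehepzupeshrap → shehepizupeshirap.
So the correct form is shehepizupeshirap, option (A).
(C) shehepizupeshiap is wrong: it uses negative instead of affirmative for polarity.
(D) shehepizupidurap is wrong: it uses passive instead of active for voice.
(B) shehepzupeshrap is wrong: it fails to apply the sound rule(s).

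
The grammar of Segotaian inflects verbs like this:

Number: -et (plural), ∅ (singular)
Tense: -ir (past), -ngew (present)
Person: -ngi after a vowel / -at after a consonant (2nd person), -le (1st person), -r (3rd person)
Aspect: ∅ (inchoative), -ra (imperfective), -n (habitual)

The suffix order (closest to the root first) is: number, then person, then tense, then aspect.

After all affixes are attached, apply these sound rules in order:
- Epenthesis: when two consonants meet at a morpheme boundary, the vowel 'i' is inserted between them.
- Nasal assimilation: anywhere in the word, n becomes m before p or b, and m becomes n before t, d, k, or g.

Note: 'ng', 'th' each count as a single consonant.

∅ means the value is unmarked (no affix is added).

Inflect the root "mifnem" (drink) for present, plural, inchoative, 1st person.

Attach number plural -et → mifnemet.
Attach person 1st person -le → mifnemetle.
Attach tense present -ngew → mifnemetlengew.
aspect = inchoative: zero marking, form stays mifnemetlengew.
Apply epenthesis: mifnemetlengew → mifnemetilengew.
Nasal assimilation: no change.

mifnemetilengew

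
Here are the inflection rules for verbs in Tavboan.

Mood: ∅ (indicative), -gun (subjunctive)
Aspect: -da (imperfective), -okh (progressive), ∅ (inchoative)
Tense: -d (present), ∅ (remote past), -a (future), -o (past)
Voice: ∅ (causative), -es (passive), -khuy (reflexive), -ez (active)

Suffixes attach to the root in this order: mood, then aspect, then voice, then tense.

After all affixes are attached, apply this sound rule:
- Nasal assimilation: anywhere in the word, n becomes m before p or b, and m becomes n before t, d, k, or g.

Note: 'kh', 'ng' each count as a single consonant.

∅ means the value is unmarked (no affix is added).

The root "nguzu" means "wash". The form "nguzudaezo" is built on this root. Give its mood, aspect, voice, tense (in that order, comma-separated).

indicative, imperfective, active, past

Segment: nguzu-da-ez-o.
mood: ∅ → indicative.
aspect: -da → imperfective.
voice: -ez → active.
tense: -o → past.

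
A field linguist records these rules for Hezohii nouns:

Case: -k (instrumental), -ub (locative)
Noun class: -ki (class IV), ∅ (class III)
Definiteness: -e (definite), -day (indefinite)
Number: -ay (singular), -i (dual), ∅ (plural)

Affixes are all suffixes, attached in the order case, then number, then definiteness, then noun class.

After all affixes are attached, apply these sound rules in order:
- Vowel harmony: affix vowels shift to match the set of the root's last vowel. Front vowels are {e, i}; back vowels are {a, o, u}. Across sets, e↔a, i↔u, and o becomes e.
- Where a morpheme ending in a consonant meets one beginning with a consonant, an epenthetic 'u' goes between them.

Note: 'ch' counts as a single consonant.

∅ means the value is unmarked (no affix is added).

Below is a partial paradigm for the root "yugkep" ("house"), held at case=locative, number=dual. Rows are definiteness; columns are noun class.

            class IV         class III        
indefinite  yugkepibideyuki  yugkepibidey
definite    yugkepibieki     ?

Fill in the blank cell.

Attach case locative -ub → yugkepub.
Attach number dual -i → yugkepubi.
Attach definiteness definite -e → yugkepubie.
noun class = class III: zero marking, form stays yugkepubie.
Apply vowel harmony: yugkepubie → yugkepibie.
Epenthesis: no change.

yugkepibie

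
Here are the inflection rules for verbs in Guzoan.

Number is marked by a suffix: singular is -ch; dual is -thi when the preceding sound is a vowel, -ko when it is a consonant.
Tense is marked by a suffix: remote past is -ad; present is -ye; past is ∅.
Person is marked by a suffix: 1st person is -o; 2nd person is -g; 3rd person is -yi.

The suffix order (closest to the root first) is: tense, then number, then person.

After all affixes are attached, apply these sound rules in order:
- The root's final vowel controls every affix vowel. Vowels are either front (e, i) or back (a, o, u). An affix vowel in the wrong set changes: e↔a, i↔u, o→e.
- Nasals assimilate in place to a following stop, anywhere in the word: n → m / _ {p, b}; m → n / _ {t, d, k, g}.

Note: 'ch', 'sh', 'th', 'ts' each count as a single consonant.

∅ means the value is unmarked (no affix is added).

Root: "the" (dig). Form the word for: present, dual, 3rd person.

Attach tense present -ye → theye.
Attach number dual -thi (after vowel 'e') → theyethi.
Attach person 3rd person -yi → theyethiyi.
Vowel harmony: no change.
Nasal assimilation: no change.

theyethiyi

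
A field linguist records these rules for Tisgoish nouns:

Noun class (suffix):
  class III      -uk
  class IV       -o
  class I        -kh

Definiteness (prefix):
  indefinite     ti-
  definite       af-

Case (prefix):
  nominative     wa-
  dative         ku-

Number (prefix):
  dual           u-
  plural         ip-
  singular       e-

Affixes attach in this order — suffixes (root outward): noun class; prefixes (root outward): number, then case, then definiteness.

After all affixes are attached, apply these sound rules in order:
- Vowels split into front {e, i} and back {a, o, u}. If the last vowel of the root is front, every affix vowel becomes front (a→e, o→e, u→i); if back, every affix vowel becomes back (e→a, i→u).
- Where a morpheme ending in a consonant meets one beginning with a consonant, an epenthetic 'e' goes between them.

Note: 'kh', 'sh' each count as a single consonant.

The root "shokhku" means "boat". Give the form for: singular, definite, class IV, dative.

afekuashokhkuo

Attach number singular e- → eshokhku.
Attach case dative ku- → kueshokhku.
Attach definiteness definite af- → afkueshokhku.
Attach noun class class IV -o → afkueshokhkuo.
Apply vowel harmony: afkueshokhkuo → afkuashokhkuo.
Apply epenthesis: afkuashokhkuo → afekuashokhkuo.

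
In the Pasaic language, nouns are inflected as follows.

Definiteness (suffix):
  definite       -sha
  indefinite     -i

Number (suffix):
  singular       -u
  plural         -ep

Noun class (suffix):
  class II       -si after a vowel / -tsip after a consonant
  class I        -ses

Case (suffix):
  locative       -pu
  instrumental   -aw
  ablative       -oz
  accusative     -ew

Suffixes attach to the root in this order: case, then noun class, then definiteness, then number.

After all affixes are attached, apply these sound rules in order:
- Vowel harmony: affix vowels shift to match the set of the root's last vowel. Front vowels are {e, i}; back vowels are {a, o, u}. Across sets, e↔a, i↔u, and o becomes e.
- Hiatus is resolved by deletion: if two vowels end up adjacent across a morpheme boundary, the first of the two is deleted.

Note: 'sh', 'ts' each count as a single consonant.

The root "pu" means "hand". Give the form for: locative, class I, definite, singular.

pupusasshu

Attach case locative -pu → pupu.
Attach noun class class I -ses → pupuses.
Attach definiteness definite -sha → pupusessha.
Attach number singular -u → pupusesshau.
Apply vowel harmony: pupusesshau → pupusasshau.
Apply vowel deletion: pupusasshau → pupusasshu.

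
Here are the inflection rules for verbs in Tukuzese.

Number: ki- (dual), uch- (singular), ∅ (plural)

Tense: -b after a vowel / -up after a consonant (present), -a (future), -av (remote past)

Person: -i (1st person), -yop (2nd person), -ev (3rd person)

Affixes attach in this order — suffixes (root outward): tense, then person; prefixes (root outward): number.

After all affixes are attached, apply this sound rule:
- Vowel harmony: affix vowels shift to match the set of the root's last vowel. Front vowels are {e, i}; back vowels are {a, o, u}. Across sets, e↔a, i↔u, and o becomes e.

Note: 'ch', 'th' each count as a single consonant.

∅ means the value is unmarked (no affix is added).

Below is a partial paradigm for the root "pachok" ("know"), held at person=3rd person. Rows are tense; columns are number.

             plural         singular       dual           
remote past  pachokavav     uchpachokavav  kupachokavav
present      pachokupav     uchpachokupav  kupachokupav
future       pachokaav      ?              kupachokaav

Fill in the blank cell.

uchpachokaav

Attach tense future -a → pachoka.
Attach person 3rd person -ev → pachokaev.
Attach number singular uch- → uchpachokaev.
Apply vowel harmony: uchpachokaev → uchpachokaav.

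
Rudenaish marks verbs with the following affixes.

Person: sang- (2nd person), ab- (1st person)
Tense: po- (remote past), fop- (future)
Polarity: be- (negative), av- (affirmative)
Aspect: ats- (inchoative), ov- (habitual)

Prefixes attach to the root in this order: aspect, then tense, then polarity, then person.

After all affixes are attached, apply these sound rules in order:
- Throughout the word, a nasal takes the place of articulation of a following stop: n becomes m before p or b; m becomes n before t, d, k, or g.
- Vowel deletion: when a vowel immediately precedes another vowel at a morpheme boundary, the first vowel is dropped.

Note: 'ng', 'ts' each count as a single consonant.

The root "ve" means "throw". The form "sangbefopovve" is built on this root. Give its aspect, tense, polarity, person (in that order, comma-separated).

Segment: sang-be-fop-ov-ve.
aspect: ov- → habitual.
tense: fop- → future.
polarity: be- → negative.
person: sang- → 2nd person.

habitual, future, negative, 2nd person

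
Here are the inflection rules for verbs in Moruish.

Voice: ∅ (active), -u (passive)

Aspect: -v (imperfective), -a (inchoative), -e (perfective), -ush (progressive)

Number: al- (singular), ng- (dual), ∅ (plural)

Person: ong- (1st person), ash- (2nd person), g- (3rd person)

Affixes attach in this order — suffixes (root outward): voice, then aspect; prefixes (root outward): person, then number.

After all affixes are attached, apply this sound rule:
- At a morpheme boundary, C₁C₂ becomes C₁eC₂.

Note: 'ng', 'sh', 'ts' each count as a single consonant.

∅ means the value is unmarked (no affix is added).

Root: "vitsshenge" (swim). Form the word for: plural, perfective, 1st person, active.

Attach person 1st person ong- → ongvitsshenge.
voice = active: zero marking, form stays ongvitsshenge.
Attach aspect perfective -e → ongvitsshengee.
number = plural: zero marking, form stays ongvitsshengee.
Apply epenthesis: ongvitsshengee → ongevitsshengee.

ongevitsshengee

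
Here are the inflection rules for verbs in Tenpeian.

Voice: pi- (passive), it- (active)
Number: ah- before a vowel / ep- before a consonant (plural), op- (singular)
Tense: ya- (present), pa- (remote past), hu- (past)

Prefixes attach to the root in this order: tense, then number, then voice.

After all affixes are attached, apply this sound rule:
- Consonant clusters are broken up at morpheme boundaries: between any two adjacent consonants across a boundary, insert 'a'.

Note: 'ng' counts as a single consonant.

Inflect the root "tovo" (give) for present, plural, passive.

piepayatovo

Attach tense present ya- → yatovo.
Attach number plural ep- (before consonant 'y') → epyatovo.
Attach voice passive pi- → piepyatovo.
Apply epenthesis: piepyatovo → piepayatovo.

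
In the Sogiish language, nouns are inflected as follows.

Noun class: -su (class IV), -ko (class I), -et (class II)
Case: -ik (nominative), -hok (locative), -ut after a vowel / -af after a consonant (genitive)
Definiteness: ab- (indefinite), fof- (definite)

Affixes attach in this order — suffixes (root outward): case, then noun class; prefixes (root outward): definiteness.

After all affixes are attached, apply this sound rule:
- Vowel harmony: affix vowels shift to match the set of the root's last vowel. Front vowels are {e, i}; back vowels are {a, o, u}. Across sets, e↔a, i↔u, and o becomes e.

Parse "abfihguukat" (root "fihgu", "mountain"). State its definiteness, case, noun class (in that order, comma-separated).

indefinite, nominative, class II

Segment: ab-fihgu-ik-et.
definiteness: ab- → indefinite.
case: -ik → nominative.
noun class: -et → class II.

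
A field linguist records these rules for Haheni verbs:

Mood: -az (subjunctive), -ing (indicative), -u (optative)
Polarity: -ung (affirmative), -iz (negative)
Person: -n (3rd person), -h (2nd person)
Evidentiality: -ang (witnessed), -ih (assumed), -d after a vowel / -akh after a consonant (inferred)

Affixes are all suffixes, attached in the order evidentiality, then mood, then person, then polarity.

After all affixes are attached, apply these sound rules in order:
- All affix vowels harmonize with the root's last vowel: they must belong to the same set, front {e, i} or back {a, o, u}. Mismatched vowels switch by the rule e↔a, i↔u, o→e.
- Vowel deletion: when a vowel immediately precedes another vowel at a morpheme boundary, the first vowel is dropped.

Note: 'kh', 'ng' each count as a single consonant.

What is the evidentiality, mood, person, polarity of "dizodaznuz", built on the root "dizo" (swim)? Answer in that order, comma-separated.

inferred, subjunctive, 3rd person, negative

Segment: dizo-d-az-n-iz.
evidentiality: -d/akh → inferred.
mood: -az → subjunctive.
person: -n → 3rd person.
polarity: -iz → negative.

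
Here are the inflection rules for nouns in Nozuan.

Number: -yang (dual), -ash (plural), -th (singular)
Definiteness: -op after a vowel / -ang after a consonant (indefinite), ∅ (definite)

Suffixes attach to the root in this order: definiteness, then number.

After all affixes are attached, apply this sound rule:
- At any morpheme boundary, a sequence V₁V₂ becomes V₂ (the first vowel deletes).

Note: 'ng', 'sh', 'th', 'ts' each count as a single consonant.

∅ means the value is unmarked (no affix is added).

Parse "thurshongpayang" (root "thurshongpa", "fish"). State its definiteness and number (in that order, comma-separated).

Segment: thurshongpa-yang.
definiteness: ∅ → definite.
number: -yang → dual.

definite, dual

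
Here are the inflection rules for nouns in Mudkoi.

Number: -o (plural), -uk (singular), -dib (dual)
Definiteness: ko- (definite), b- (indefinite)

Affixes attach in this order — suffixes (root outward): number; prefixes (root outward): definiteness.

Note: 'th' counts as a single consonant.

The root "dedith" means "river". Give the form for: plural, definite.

Attach definiteness definite ko- → kodedith.
Attach number plural -o → kodeditho.

kodeditho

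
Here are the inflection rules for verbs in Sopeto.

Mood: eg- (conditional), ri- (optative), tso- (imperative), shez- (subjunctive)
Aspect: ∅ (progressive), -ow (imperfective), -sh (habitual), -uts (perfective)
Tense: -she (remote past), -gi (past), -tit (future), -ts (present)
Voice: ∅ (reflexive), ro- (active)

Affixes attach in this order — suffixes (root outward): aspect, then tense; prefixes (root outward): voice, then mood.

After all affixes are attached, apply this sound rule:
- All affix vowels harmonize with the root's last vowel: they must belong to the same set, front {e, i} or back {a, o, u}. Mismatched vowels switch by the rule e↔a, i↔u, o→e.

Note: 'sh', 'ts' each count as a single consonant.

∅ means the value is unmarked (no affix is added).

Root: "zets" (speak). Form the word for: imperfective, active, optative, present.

rirezetsewts

Attach aspect imperfective -ow → zetsow.
Attach voice active ro- → rozetsow.
Attach tense present -ts → rozetsowts.
Attach mood optative ri- → rirozetsowts.
Apply vowel harmony: rirozetsowts → rirezetsewts.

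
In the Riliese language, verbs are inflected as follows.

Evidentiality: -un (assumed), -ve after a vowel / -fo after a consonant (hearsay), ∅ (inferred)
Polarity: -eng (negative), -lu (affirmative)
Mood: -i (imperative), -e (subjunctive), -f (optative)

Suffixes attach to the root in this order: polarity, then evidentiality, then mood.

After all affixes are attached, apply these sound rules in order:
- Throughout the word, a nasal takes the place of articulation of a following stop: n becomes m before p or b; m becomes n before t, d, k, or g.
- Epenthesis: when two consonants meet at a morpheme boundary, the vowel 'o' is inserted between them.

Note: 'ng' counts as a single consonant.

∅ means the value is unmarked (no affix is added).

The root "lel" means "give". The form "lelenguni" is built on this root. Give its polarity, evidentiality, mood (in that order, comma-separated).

negative, assumed, imperative

Segment: lel-eng-un-i.
polarity: -eng → negative.
evidentiality: -un → assumed.
mood: -i → imperative.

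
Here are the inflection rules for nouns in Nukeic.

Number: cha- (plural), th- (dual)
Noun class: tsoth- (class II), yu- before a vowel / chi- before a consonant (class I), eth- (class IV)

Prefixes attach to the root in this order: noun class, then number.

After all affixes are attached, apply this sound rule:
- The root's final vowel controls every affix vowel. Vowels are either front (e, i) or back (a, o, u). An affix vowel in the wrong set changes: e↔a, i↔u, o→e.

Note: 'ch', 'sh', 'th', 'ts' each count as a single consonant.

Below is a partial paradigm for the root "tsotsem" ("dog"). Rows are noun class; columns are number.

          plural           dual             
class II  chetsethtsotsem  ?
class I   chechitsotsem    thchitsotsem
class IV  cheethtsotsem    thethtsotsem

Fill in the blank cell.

thtsethtsotsem

Attach noun class class II tsoth- → tsothtsotsem.
Attach number dual th- → thtsothtsotsem.
Apply vowel harmony: thtsothtsotsem → thtsethtsotsem.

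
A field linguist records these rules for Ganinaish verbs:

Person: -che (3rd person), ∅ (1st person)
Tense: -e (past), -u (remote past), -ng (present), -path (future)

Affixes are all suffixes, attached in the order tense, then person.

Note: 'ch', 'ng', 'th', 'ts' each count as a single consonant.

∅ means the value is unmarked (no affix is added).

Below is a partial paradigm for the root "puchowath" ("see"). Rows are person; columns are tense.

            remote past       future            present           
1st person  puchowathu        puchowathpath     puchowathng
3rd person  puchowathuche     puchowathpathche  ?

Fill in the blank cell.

puchowathngche

Attach tense present -ng → puchowathng.
Attach person 3rd person -che → puchowathngche.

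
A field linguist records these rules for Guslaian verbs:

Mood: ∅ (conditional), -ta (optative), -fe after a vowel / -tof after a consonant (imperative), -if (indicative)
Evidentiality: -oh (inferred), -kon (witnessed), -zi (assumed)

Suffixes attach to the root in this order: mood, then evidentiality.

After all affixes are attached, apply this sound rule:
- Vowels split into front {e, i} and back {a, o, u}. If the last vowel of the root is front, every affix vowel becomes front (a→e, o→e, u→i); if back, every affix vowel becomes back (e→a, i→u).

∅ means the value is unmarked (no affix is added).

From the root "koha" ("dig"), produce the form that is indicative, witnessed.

kohaufkon

Attach mood indicative -if → kohaif.
Attach evidentiality witnessed -kon → kohaifkon.
Apply vowel harmony: kohaifkon → kohaufkon.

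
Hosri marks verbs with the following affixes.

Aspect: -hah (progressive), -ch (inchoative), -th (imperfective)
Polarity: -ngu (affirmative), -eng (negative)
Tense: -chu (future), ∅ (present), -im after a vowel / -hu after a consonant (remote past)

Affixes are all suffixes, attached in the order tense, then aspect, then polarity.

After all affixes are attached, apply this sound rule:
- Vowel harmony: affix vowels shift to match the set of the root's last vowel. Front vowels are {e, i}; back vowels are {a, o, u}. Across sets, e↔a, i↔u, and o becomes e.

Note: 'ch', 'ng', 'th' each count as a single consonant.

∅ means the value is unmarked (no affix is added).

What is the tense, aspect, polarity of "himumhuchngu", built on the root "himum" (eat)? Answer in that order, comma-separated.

remote past, inchoative, affirmative

Segment: himum-hu-ch-ngu.
tense: -im/hu → remote past.
aspect: -ch → inchoative.
polarity: -ngu → affirmative.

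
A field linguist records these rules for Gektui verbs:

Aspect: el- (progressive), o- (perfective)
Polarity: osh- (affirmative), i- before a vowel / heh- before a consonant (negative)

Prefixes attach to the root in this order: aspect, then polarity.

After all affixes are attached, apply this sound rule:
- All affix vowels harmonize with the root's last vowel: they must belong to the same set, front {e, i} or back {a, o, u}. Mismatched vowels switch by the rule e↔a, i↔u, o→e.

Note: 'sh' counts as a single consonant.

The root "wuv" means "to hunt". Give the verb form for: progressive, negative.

Attach aspect progressive el- → elwuv.
Attach polarity negative i- (before vowel 'e') → ielwuv.
Apply vowel harmony: ielwuv → ualwuv.

ualwuv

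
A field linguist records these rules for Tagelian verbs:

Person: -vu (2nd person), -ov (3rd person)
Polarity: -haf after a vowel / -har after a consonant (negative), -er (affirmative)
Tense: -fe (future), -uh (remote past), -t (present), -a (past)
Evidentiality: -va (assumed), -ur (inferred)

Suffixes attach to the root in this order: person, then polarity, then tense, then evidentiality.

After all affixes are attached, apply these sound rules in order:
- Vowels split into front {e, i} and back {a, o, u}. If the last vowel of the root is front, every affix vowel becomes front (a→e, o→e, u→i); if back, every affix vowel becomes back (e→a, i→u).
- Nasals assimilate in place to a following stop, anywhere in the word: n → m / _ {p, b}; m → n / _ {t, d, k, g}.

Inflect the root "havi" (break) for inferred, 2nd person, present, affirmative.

haviviertir

Attach person 2nd person -vu → havivu.
Attach polarity affirmative -er → havivuer.
Attach tense present -t → havivuert.
Attach evidentiality inferred -ur → havivuertur.
Apply vowel harmony: havivuertur → haviviertir.
Nasal assimilation: no change.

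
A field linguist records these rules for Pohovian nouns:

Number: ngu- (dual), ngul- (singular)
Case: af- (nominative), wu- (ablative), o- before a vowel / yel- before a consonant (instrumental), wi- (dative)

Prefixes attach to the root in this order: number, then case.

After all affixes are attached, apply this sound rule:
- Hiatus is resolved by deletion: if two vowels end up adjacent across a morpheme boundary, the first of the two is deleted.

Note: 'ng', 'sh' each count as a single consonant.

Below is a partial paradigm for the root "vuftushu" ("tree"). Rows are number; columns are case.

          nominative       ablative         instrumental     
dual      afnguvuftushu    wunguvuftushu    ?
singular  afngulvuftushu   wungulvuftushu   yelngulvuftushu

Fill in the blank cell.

Attach number dual ngu- → nguvuftushu.
Attach case instrumental yel- (before consonant 'ng') → yelnguvuftushu.
Vowel deletion: no change.

yelnguvuftushu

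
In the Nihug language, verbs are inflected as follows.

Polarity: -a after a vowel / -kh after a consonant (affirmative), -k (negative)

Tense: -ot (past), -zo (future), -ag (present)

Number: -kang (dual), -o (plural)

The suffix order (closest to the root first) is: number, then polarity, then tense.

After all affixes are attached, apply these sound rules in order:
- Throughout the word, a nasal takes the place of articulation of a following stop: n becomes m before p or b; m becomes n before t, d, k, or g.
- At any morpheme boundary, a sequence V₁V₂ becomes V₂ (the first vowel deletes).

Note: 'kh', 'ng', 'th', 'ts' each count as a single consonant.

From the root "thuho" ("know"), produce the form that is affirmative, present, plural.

Attach number plural -o → thuhoo.
Attach polarity affirmative -a (after vowel 'o') → thuhooa.
Attach tense present -ag → thuhooaag.
Nasal assimilation: no change.
Apply vowel deletion: thuhooaag → thuhag.

thuhag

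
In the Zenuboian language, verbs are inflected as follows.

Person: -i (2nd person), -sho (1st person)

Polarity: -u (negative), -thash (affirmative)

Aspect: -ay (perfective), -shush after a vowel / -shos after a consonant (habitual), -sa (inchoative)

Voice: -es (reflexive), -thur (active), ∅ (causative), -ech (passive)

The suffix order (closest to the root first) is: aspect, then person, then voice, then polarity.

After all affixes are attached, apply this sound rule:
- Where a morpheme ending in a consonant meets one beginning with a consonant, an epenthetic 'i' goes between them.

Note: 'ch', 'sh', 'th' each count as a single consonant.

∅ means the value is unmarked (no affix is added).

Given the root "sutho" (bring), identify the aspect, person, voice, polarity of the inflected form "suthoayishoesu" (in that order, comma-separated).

Segment: sutho-ay-sho-es-u.
aspect: -ay → perfective.
person: -sho → 1st person.
voice: -es → reflexive.
polarity: -u → negative.

perfective, 1st person, reflexive, negative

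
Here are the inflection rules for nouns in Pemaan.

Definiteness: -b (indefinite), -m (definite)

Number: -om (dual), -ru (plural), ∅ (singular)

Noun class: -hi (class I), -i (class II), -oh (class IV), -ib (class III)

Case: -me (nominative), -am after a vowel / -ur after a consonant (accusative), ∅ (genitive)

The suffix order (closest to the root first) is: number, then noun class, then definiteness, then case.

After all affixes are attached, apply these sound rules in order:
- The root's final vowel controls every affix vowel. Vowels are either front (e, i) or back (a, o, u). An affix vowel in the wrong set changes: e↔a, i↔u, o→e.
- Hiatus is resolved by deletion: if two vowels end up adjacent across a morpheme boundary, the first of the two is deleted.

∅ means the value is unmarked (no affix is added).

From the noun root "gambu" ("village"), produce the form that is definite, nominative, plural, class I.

gamburuhumma

Attach number plural -ru → gamburu.
Attach noun class class I -hi → gamburuhi.
Attach definiteness definite -m → gamburuhim.
Attach case nominative -me → gamburuhimme.
Apply vowel harmony: gamburuhimme → gamburuhumma.
Vowel deletion: no change.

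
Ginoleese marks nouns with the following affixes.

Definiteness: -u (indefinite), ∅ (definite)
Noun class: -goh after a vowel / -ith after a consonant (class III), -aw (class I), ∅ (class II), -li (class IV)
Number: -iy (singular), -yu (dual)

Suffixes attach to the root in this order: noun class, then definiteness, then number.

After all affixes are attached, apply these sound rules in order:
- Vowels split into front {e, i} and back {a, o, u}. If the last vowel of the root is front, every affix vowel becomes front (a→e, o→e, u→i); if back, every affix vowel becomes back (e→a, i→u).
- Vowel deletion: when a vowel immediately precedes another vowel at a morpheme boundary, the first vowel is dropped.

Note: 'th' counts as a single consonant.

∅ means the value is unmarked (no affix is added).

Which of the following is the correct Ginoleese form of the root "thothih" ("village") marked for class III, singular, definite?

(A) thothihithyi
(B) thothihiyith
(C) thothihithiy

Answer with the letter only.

C

Attach noun class class III -ith (after consonant 'h') → thothihith.
definiteness = definite: zero marking, form stays thothihith.
Attach number singular -iy → thothihithiy.
Vowel harmony: no change.
Vowel deletion: no change.
So the correct form is thothihithiy, option (C).
(B) thothihiyith is wrong: it has the affixes in the wrong order.
(A) thothihithyi is wrong: it uses dual instead of singular for number.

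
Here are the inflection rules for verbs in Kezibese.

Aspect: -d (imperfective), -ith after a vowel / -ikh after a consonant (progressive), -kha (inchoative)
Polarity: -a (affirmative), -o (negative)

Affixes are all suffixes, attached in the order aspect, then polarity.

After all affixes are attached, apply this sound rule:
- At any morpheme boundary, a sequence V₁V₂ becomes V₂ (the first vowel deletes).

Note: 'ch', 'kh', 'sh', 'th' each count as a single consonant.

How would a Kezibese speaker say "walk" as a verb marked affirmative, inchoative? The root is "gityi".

gityikha

Attach aspect inchoative -kha → gityikha.
Attach polarity affirmative -a → gityikhaa.
Apply vowel deletion: gityikhaa → gityikha.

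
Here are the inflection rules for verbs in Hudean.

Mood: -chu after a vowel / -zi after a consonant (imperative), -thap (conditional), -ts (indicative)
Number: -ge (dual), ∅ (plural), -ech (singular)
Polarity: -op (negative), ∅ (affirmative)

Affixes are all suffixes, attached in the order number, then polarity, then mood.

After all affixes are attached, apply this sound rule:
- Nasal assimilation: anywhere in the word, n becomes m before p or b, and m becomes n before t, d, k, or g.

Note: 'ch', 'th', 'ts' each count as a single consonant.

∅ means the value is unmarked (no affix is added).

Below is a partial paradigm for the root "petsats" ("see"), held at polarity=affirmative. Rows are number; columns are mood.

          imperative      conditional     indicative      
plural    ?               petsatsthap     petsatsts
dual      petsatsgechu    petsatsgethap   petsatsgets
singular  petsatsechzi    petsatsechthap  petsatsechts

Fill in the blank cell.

number = plural: zero marking, form stays petsats.
polarity = affirmative: zero marking, form stays petsats.
Attach mood imperative -zi (after consonant 'ts') → petsatszi.
Nasal assimilation: no change.

petsatszi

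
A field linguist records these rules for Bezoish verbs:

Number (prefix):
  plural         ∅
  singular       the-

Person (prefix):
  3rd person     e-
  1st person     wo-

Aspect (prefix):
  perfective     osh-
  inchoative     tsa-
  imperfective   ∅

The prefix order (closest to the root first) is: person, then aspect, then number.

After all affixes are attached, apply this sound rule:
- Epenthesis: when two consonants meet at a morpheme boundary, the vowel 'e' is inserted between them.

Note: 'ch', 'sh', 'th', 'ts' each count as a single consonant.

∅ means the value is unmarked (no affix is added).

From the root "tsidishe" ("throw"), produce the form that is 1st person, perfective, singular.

theoshewotsidishe

Attach person 1st person wo- → wotsidishe.
Attach aspect perfective osh- → oshwotsidishe.
Attach number singular the- → theoshwotsidishe.
Apply epenthesis: theoshwotsidishe → theoshewotsidishe.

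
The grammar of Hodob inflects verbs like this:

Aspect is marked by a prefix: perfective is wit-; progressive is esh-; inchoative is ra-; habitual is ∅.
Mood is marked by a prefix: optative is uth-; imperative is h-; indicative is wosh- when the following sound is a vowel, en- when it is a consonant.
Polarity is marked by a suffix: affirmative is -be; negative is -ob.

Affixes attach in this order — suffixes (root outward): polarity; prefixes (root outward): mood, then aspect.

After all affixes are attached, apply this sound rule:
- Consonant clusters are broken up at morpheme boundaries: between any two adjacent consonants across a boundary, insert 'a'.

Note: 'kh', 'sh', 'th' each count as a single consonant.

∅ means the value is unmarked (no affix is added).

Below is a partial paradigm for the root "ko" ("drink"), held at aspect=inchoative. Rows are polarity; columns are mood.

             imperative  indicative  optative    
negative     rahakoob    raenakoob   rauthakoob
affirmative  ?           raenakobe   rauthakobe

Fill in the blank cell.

rahakobe

Attach mood imperative h- → hko.
Attach polarity affirmative -be → hkobe.
Attach aspect inchoative ra- → rahkobe.
Apply epenthesis: rahkobe → rahakobe.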